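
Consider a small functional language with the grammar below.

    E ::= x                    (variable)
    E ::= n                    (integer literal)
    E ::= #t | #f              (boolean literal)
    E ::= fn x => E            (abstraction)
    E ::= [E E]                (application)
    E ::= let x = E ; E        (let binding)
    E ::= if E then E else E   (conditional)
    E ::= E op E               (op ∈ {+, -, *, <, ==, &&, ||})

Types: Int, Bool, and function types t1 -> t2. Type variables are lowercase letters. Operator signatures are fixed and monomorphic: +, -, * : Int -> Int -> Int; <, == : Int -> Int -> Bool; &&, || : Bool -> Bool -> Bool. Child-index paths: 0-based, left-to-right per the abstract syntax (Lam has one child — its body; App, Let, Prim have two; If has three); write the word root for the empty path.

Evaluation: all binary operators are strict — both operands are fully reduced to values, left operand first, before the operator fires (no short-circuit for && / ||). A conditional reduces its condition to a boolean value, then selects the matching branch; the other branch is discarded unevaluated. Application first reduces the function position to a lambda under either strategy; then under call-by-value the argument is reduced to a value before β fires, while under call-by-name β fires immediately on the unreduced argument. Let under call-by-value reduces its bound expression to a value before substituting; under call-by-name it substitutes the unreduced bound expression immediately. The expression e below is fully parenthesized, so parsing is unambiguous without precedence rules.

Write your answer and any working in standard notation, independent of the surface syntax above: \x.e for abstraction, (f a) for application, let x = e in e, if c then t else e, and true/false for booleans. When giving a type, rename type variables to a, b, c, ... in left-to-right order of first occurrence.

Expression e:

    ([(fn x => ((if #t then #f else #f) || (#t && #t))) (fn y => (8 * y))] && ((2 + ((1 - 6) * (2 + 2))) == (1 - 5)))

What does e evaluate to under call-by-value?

Trace:
step 0: (((\x.((if true then false else false) || (true && true))) (\y.(8 * y))) && ((2 + ((1 - 6) * (2 + 2))) == (1 - 5)))
step 1: [beta@0] (((if true then false else false) || (true && true)) && ((2 + ((1 - 6) * (2 + 2))) == (1 - 5)))
step 2: [if@0.0] ((false || (true && true)) && ((2 + ((1 - 6) * (2 + 2))) == (1 - 5)))
step 3: [delta@0.1] ((false || true) && ((2 + ((1 - 6) * (2 + 2))) == (1 - 5)))
step 4: [delta@0] (true && ((2 + ((1 - 6) * (2 + 2))) == (1 - 5)))
step 5: [delta@1.0.1.0] (true && ((2 + (-5 * (2 + 2))) == (1 - 5)))
step 6: [delta@1.0.1.1] (true && ((2 + (-5 * 4)) == (1 - 5)))
step 7: [delta@1.0.1] (true && ((2 + -20) == (1 - 5)))
step 8: [delta@1.0] (true && (-18 == (1 - 5)))
step 9: [delta@1.1] (true && (-18 == -4))
step 10: [delta@1] (true && false)
step 11: [delta@root] false

Answer: false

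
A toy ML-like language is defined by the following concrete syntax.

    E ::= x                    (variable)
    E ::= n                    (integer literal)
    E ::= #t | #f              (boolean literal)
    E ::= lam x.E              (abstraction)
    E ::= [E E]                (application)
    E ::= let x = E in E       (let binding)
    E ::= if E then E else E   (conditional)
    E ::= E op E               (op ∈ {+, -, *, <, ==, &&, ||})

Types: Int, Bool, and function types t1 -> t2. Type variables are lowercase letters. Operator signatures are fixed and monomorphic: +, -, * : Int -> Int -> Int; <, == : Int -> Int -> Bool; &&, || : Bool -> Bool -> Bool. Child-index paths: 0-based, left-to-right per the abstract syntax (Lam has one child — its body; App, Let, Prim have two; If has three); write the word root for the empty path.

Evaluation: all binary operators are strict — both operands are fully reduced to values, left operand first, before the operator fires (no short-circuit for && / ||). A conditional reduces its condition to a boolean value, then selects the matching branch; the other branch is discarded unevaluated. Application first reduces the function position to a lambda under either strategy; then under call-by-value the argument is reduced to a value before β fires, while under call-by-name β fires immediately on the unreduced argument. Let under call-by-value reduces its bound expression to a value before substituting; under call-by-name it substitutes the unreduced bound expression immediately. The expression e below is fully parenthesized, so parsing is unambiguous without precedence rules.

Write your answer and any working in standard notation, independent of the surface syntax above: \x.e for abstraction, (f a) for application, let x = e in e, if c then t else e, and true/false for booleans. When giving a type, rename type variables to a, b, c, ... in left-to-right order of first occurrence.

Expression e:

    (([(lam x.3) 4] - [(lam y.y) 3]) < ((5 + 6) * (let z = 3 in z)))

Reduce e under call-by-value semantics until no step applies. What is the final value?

Trace:
step 0: ((((\x.3) 4) - ((\y.y) 3)) < ((5 + 6) * (let z = 3 in z)))
step 1: [beta@0.0] ((3 - ((\y.y) 3)) < ((5 + 6) * (let z = 3 in z)))
step 2: [beta@0.1] ((3 - 3) < ((5 + 6) * (let z = 3 in z)))
step 3: [delta@0] (0 < ((5 + 6) * (let z = 3 in z)))
step 4: [delta@1.0] (0 < (11 * (let z = 3 in z)))
step 5: [let@1.1] (0 < (11 * 3))
step 6: [delta@1] (0 < 33)
step 7: [delta@root] true

Answer: true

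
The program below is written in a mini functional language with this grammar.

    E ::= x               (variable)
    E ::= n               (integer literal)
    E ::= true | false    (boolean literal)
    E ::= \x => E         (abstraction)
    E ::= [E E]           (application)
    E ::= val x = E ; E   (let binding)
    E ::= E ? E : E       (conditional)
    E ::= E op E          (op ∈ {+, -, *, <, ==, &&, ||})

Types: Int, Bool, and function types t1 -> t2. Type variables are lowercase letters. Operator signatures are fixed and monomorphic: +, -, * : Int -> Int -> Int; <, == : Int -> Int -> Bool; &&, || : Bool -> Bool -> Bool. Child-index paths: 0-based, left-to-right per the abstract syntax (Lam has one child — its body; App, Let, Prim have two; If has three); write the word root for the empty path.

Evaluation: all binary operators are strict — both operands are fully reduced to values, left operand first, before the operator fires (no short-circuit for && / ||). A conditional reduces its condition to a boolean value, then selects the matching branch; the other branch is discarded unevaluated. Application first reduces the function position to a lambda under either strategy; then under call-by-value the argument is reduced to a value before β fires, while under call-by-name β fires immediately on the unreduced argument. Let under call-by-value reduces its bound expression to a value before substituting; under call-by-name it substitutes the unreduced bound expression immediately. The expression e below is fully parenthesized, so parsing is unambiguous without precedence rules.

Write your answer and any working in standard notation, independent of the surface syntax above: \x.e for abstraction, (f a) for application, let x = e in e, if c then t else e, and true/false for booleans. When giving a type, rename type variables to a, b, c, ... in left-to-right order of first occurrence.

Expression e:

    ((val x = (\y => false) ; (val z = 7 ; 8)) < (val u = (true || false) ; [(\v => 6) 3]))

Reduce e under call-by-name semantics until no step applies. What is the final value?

Trace:
step 0: ((let x = (\y.false) in (let z = 7 in 8)) < (let u = (true || false) in ((\v.6) 3)))
step 1: [let@0] ((let z = 7 in 8) < (let u = (true || false) in ((\v.6) 3)))
step 2: [let@0] (8 < (let u = (true || false) in ((\v.6) 3)))
step 3: [let@1] (8 < ((\v.6) 3))
step 4: [beta@1] (8 < 6)
step 5: [delta@root] false

Answer: false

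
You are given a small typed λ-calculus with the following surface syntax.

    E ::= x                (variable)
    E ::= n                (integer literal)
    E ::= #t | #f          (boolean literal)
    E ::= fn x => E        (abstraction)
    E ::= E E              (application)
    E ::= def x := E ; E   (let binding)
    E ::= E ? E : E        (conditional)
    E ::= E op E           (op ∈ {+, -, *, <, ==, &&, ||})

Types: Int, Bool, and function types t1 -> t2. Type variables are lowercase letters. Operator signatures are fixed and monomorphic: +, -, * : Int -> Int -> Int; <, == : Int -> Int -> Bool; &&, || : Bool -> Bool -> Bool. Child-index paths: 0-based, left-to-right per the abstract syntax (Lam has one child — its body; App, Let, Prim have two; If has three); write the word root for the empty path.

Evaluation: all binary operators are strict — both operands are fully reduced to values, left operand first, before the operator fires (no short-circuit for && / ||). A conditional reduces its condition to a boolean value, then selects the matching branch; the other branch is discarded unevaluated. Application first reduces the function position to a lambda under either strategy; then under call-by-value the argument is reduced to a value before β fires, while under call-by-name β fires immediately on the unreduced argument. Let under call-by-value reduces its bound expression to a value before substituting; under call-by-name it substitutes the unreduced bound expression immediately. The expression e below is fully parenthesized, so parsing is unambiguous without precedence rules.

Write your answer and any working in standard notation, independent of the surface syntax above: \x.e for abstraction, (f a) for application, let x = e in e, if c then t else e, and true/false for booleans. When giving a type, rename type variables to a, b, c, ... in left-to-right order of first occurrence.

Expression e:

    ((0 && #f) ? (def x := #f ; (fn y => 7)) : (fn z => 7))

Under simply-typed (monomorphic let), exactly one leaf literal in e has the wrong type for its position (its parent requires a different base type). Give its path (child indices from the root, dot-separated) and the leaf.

Answer: 0.0 : 0

Working:
  unify Int ~ Bool
  FAIL: mismatch Int ~ Bool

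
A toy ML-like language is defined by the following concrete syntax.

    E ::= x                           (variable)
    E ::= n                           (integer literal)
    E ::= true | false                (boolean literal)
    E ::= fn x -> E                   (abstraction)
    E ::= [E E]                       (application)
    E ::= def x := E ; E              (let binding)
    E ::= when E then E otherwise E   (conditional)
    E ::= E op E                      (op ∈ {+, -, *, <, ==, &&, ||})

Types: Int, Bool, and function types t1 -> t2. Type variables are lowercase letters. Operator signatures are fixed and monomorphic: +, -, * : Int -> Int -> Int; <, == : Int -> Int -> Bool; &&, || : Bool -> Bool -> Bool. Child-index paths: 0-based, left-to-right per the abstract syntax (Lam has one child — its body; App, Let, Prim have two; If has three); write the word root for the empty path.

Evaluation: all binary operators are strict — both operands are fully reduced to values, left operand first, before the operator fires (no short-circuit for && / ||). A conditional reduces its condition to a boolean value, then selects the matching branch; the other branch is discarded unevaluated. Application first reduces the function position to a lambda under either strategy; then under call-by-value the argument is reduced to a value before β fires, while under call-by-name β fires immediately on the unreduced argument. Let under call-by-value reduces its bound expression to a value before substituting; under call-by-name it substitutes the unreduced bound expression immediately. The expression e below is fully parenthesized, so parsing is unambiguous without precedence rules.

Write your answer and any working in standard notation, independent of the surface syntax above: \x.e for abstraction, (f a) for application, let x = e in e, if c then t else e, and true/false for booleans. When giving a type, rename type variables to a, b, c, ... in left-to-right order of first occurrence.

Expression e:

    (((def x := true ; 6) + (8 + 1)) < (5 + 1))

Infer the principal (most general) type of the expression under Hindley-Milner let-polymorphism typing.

Derivation:
let x : Bool
  unify Int ~ Int
  unify Int ~ Int
  unify Int ~ Int
  unify Int ~ Int
  unify Int ~ Int
  unify Int ~ Int
  unify Int ~ Int
  unify Int ~ Int

Answer: Bool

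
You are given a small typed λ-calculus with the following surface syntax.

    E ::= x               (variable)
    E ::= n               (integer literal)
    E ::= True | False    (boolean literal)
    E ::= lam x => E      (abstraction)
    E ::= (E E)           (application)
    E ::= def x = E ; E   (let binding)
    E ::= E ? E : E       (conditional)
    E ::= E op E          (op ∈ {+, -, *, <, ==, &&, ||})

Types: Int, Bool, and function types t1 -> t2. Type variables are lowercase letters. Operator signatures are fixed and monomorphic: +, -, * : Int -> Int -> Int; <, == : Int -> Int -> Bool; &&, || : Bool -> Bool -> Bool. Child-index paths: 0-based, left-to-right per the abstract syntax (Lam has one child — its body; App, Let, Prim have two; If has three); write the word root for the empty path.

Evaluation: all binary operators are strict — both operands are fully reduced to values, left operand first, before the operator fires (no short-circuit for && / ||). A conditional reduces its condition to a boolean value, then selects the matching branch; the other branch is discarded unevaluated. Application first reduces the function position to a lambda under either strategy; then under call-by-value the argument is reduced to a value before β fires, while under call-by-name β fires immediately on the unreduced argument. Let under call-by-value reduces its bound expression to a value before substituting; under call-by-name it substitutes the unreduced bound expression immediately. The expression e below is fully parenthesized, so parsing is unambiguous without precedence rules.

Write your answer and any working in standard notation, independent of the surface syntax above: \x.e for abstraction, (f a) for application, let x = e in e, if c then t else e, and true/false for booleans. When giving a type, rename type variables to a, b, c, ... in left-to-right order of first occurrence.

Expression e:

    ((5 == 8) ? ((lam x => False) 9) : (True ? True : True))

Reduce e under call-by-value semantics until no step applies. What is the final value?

Answer: true

Trace:
step 0: (if (5 == 8) then ((\x.false) 9) else (if true then true else true))
step 1: [delta@0] (if false then ((\x.false) 9) else (if true then true else true))
step 2: [if@root] (if true then true else true)
step 3: [if@root] true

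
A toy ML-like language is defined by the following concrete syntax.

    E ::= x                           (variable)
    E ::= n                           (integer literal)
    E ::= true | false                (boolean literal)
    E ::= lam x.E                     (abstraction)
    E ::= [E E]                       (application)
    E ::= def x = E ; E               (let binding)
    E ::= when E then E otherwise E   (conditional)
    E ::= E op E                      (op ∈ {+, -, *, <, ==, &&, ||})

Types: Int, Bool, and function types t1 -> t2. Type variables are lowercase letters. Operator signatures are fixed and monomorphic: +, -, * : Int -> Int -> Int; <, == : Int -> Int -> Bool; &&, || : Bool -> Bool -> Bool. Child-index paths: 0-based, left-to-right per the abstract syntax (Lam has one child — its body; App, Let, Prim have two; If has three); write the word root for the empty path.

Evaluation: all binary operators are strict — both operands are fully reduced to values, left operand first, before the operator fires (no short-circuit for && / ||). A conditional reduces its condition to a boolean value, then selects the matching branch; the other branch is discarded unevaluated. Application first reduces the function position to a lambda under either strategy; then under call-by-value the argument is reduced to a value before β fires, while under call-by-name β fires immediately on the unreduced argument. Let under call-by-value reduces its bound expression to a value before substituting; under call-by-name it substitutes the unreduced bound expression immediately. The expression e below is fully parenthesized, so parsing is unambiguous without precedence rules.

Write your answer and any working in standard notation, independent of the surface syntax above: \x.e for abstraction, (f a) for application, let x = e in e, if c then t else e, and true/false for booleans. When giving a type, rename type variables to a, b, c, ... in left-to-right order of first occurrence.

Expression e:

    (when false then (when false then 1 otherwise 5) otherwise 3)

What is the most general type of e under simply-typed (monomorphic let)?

Answer: Int

Derivation:
  unify Bool ~ Bool
  unify Bool ~ Bool
  unify Int ~ Int
  unify Int ~ Int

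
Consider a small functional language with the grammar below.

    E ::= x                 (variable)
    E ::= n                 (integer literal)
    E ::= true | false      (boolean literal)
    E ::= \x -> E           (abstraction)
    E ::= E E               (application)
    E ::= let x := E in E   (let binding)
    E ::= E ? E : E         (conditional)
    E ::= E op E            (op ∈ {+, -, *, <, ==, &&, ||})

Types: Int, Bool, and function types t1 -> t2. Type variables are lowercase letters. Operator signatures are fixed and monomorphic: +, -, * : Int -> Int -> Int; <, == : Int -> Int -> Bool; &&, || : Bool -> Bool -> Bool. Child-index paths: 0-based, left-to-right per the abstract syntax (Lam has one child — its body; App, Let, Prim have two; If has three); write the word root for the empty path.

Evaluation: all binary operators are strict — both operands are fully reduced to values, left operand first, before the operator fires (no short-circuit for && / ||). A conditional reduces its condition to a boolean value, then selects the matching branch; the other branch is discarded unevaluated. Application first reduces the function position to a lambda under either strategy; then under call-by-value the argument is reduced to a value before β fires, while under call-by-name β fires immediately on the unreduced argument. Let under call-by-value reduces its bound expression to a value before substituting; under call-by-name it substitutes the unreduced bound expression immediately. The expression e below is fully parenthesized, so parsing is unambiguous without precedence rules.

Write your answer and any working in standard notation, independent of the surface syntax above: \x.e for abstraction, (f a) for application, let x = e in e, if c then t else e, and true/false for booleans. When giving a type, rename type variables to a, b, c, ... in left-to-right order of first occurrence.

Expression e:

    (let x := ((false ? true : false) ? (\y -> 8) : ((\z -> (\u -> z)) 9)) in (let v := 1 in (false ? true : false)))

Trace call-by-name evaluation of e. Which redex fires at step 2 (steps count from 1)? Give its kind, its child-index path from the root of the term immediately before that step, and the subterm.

Answer: let at root : (let v = 1 in (if false then true else false))

Working:
step 0: (let x = (if (if false then true else false) then (\y.8) else ((\z.(\u.z)) 9)) in (let v = 1 in (if false then true else false)))
step 1: [let@root] (let v = 1 in (if false then true else false))
step 2: [let@root] (if false then true else false)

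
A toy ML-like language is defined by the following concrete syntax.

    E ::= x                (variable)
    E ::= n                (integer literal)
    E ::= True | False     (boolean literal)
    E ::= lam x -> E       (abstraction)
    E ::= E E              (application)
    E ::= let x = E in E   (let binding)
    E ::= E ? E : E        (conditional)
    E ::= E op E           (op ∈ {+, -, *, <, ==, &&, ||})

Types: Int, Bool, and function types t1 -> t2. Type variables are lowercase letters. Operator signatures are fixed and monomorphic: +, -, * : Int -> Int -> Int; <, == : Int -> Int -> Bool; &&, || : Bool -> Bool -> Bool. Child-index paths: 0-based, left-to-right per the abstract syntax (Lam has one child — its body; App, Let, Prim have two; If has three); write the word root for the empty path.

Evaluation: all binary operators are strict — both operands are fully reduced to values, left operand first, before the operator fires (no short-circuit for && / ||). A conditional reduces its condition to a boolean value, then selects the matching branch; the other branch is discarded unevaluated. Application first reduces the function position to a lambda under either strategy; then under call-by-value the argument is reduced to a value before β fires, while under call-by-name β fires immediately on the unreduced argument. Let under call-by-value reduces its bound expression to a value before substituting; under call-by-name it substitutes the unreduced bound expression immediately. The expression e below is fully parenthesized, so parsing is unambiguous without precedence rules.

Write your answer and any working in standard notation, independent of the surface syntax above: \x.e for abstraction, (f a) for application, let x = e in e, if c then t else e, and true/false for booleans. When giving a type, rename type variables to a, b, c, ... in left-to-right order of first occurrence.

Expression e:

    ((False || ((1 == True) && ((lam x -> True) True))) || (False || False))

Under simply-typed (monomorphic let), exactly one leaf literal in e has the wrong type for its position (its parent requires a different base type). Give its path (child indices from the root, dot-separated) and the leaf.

Answer: 0.1.0.1 : true

Working:
  unify Bool ~ Bool
  unify Int ~ Int
  unify Bool ~ Int
  FAIL: mismatch Bool ~ Int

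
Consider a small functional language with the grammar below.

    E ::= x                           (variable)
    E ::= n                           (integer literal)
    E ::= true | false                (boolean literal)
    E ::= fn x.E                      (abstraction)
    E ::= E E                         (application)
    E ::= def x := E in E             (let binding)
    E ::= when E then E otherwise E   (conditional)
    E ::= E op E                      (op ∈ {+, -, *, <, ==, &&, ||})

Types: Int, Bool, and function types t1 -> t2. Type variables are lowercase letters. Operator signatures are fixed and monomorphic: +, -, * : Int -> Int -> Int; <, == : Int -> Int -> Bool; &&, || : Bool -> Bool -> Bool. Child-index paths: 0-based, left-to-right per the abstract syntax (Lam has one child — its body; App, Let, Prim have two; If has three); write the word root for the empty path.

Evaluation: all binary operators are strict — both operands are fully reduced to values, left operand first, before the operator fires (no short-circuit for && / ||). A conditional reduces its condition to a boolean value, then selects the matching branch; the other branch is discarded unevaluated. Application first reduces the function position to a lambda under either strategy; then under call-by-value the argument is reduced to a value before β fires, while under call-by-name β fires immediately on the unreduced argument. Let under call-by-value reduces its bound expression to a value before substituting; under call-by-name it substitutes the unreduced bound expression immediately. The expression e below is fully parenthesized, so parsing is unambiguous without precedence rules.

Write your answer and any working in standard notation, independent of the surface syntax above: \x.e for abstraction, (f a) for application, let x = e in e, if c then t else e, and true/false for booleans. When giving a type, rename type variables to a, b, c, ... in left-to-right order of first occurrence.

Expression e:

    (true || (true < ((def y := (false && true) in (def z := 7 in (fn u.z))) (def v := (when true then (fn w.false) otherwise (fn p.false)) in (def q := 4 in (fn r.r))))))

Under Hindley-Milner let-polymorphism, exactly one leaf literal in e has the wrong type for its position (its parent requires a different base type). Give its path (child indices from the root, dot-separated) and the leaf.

Working:
  unify Bool ~ Bool
  unify Bool ~ Int
  FAIL: mismatch Bool ~ Int

Answer: 1.0 : true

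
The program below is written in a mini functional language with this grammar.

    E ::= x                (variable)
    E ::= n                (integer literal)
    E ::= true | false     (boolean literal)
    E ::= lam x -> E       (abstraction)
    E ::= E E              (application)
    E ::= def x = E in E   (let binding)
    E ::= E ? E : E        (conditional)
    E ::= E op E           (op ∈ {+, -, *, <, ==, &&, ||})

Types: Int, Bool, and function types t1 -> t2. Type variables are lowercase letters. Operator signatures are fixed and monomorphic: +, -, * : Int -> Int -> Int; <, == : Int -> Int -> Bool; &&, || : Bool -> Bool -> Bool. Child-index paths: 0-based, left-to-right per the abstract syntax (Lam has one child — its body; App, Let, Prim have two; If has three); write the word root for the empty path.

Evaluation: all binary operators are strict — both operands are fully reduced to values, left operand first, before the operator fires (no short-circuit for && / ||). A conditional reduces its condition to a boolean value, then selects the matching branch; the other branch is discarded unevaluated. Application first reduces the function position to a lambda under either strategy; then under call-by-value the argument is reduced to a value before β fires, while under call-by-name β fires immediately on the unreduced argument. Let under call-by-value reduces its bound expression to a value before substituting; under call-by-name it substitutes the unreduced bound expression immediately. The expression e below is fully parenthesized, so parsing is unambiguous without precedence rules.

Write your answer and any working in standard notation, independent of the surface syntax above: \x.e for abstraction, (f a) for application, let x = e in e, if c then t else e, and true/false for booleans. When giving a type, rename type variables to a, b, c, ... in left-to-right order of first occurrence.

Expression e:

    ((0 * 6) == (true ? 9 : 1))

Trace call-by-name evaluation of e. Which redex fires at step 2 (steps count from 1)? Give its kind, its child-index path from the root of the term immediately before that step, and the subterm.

Derivation:
step 0: ((0 * 6) == (if true then 9 else 1))
step 1: [delta@0] (0 == (if true then 9 else 1))
step 2: [if@1] (0 == 9)

Answer: if at 1 : (if true then 9 else 1)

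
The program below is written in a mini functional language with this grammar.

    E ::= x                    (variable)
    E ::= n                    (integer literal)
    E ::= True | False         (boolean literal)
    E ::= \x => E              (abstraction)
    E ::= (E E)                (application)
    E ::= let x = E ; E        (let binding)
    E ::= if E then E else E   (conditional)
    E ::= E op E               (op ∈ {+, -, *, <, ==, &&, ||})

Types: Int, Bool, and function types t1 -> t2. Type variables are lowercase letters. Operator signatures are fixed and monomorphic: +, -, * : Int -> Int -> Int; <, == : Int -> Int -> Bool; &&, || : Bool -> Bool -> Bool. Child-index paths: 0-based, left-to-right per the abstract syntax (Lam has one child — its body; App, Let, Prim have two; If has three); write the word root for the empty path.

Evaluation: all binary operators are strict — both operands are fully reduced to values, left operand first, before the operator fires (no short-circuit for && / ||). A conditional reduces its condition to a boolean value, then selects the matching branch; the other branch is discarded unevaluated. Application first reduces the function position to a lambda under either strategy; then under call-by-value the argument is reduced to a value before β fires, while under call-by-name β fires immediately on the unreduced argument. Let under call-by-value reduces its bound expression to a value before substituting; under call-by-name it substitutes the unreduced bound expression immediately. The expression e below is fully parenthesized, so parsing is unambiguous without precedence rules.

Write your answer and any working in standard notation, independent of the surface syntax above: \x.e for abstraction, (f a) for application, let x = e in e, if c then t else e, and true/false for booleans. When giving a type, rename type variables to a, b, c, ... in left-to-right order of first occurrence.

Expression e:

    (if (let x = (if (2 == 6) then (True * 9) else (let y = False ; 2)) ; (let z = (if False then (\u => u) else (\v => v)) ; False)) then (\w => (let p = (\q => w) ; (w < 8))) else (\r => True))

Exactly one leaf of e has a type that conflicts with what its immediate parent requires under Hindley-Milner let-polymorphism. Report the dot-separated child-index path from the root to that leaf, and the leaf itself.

Derivation:
  unify Int ~ Int
  unify Int ~ Int
  unify Bool ~ Bool
  unify Bool ~ Int
  FAIL: mismatch Bool ~ Int

Answer: 0.0.1.0 : true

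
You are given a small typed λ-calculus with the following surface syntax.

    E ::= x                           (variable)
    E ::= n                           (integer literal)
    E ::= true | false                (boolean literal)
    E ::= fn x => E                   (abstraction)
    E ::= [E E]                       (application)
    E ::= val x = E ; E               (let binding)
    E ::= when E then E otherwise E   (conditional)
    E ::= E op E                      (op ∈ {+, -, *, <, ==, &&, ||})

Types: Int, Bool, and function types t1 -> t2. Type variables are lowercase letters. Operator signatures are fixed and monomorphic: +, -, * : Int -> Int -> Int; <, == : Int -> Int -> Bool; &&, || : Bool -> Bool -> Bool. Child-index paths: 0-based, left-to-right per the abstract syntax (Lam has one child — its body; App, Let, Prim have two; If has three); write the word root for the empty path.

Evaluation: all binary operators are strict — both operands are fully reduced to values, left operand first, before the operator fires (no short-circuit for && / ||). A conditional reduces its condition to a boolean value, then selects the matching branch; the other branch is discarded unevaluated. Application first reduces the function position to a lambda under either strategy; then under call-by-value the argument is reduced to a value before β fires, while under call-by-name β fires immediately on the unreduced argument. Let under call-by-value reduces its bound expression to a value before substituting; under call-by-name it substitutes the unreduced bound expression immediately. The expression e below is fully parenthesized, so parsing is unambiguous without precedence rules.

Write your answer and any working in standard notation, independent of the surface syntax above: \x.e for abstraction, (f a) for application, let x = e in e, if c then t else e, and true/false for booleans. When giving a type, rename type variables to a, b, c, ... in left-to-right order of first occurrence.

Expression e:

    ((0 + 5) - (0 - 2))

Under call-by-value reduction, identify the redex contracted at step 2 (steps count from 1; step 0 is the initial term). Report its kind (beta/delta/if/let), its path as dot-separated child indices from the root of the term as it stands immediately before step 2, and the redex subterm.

Answer: delta at 1 : (0 - 2)

Working:
step 0: ((0 + 5) - (0 - 2))
step 1: [delta@0] (5 - (0 - 2))
step 2: [delta@1] (5 - -2)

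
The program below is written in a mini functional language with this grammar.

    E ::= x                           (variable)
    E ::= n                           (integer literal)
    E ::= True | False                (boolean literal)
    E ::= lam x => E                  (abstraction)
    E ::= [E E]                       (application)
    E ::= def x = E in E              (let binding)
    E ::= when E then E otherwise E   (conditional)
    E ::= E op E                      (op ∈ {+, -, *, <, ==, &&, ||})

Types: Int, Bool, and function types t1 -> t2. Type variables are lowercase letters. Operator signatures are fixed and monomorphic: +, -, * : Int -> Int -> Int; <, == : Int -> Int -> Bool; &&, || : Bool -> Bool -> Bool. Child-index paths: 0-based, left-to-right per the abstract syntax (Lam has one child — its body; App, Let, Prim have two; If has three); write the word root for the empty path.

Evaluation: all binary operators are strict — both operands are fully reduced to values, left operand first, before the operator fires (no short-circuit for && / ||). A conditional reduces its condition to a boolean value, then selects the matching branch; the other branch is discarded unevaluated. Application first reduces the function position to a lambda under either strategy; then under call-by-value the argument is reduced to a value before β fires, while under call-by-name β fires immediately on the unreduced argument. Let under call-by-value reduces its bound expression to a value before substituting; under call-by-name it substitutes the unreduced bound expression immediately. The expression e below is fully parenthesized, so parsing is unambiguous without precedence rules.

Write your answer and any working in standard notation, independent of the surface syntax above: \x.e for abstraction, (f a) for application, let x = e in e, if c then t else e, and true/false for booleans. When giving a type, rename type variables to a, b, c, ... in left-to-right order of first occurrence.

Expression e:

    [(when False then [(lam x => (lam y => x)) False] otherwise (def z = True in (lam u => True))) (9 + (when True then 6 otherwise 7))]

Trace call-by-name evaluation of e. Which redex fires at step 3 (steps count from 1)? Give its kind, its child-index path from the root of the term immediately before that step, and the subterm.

Working:
step 0: ((if false then ((\x.(\y.x)) false) else (let z = true in (\u.true))) (9 + (if true then 6 else 7)))
step 1: [if@0] ((let z = true in (\u.true)) (9 + (if true then 6 else 7)))
step 2: [let@0] ((\u.true) (9 + (if true then 6 else 7)))
step 3: [beta@root] true

Answer: beta at root : ((\u.true) (9 + (if true then 6 else 7)))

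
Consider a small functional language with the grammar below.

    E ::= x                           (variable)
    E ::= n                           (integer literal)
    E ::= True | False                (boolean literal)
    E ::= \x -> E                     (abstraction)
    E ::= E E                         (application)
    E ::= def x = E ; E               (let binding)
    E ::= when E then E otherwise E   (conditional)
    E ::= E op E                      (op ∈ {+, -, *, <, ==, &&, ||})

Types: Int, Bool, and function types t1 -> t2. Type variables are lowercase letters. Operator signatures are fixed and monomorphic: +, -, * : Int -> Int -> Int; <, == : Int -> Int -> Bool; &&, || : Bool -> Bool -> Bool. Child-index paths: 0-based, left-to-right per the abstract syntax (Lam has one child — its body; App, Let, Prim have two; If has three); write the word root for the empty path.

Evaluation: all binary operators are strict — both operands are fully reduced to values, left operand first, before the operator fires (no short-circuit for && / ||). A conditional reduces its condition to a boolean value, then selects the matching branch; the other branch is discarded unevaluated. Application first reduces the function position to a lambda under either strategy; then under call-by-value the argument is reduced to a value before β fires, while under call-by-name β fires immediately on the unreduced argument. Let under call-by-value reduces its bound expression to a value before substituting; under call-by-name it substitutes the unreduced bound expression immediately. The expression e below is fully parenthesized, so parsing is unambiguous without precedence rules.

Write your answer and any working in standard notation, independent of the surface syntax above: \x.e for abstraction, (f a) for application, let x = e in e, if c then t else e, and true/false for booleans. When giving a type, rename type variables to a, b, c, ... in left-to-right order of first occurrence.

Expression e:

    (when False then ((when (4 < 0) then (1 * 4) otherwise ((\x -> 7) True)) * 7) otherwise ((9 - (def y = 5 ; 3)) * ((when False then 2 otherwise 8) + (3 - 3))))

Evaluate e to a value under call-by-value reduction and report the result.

Answer: 48

Working:
step 0: (if false then ((if (4 < 0) then (1 * 4) else ((\x.7) true)) * 7) else ((9 - (let y = 5 in 3)) * ((if false then 2 else 8) + (3 - 3))))
step 1: [if@root] ((9 - (let y = 5 in 3)) * ((if false then 2 else 8) + (3 - 3)))
step 2: [let@0.1] ((9 - 3) * ((if false then 2 else 8) + (3 - 3)))
step 3: [delta@0] (6 * ((if false then 2 else 8) + (3 - 3)))
step 4: [if@1.0] (6 * (8 + (3 - 3)))
step 5: [delta@1.1] (6 * (8 + 0))
step 6: [delta@1] (6 * 8)
step 7: [delta@root] 48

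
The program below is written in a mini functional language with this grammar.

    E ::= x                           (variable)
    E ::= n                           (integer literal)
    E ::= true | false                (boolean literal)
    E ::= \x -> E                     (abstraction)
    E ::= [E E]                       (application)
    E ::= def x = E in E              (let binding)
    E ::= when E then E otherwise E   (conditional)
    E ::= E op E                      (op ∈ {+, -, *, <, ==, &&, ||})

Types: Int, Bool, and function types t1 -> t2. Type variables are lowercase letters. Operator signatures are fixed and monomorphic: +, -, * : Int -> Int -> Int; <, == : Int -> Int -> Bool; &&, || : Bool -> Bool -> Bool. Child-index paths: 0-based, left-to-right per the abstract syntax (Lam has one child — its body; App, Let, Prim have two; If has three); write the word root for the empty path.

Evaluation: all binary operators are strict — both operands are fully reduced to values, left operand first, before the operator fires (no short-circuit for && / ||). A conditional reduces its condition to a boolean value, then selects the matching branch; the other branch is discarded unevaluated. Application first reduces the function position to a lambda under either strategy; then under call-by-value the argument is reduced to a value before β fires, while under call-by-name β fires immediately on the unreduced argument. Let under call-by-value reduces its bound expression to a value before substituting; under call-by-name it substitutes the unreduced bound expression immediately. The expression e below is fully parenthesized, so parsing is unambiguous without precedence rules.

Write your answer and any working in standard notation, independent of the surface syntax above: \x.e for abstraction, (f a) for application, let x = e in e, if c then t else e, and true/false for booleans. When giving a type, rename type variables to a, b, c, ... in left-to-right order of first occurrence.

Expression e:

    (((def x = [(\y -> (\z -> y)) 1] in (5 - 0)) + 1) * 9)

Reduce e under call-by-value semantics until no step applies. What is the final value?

Trace:
step 0: (((let x = ((\y.(\z.y)) 1) in (5 - 0)) + 1) * 9)
step 1: [beta@0.0.0] (((let x = (\z.1) in (5 - 0)) + 1) * 9)
step 2: [let@0.0] (((5 - 0) + 1) * 9)
step 3: [delta@0.0] ((5 + 1) * 9)
step 4: [delta@0] (6 * 9)
step 5: [delta@root] 54

Answer: 54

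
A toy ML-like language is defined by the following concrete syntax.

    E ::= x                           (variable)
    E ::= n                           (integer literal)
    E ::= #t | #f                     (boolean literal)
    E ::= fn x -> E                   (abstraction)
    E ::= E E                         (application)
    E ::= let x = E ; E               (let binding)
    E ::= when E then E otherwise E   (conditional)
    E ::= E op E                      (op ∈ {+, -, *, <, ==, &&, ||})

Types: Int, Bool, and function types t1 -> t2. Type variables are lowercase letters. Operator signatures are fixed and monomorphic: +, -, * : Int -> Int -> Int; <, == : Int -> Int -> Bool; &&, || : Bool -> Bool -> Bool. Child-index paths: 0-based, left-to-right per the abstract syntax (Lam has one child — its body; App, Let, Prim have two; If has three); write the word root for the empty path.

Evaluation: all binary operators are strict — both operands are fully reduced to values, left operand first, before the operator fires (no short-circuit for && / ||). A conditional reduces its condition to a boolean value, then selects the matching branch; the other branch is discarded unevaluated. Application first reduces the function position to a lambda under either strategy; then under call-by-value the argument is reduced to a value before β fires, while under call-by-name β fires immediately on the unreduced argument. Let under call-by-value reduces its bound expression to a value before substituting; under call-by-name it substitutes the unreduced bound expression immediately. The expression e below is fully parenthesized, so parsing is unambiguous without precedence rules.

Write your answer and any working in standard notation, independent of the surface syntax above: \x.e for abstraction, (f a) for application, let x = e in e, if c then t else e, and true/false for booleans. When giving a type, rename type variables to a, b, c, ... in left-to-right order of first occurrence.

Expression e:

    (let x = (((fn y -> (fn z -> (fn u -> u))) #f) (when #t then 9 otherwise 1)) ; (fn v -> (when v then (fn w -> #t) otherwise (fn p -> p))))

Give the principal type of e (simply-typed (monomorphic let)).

Derivation:
u : c
\u._ : c -> c
\z._ : b -> c -> c
\y._ : a -> b -> c -> c
  unify a -> b -> c -> c ~ Bool -> d
  unify a ~ Bool
  unify b -> c -> c ~ d
_ _ : b -> c -> c
  unify Bool ~ Bool
  unify Int ~ Int
  unify b -> c -> c ~ Int -> e
  unify b ~ Int
  unify c -> c ~ e
_ _ : c -> c
let x : c -> c
v : f
  unify f ~ Bool
\w._ : g -> Bool
p : h
\p._ : h -> h
  unify g -> Bool ~ h -> h
  unify g ~ h
  unify Bool ~ h
\v._ : Bool -> Bool -> Bool

Answer: Bool -> Bool -> Bool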